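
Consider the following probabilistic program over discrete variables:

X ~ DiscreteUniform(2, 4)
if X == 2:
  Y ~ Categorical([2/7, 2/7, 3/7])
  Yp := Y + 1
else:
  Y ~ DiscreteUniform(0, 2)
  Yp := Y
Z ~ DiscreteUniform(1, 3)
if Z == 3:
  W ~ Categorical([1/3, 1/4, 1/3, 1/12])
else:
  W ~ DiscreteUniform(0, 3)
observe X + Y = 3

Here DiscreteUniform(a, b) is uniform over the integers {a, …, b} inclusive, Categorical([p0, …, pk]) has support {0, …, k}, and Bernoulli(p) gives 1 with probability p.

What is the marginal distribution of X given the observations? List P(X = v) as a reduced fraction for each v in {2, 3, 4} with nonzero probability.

Enumerate traces; 24 have nonzero weight after conditioning:
  (X=2, Y=1, Z=1, W=0) weight 1/126
  (X=2, Y=1, Z=1, W=1) weight 1/126
  (X=2, Y=1, Z=1, W=2) weight 1/126
  (X=2, Y=1, Z=1, W=3) weight 1/126
  (X=2, Y=1, Z=2, W=0) weight 1/126
  (X=2, Y=1, Z=2, W=1) weight 1/126
  (X=2, Y=1, Z=2, W=2) weight 1/126
  (X=2, Y=1, Z=2, W=3) weight 1/126
  (X=3, Y=0, Z=1, W=0) weight 1/108
  … 15 more
Group by X:
  weight(X=2) = 2/21
  weight(X=3) = 1/9
Total weight = 2/21 + 1/9 = 13/63
P(X=2 | obs) = 2/21 / 13/63 = 6/13
P(X=3 | obs) = 1/9 / 13/63 = 7/13

P(X=2) = 6/13, P(X=3) = 7/13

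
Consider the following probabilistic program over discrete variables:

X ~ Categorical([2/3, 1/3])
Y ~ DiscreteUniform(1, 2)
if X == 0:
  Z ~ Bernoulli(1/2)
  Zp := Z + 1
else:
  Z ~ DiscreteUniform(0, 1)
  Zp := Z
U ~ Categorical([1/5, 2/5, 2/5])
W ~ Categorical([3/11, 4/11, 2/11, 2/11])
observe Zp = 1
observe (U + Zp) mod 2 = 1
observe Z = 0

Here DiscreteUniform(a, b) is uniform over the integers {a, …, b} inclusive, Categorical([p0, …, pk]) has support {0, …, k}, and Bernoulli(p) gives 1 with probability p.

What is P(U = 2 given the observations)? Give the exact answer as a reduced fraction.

P(U = 2 | obs) = 2/3

Enumerate traces; 16 have nonzero weight after conditioning:
  (X=0, Y=1, Z=0, U=0, W=0) weight 1/110
  (X=0, Y=1, Z=0, U=0, W=1) weight 2/165
  (X=0, Y=1, Z=0, U=0, W=2) weight 1/165
  (X=0, Y=1, Z=0, U=0, W=3) weight 1/165
  (X=0, Y=1, Z=0, U=2, W=0) weight 1/55
  (X=0, Y=1, Z=0, U=2, W=1) weight 4/165
  (X=0, Y=1, Z=0, U=2, W=2) weight 2/165
  (X=0, Y=1, Z=0, U=2, W=3) weight 2/165
  … 8 more
Group by U:
  weight(U=0) = 1/15
  weight(U=2) = 2/15
Total weight = 1/15 + 2/15 = 1/5
P(U=0 | obs) = 1/15 / 1/5 = 1/3
P(U=2 | obs) = 2/15 / 1/5 = 2/3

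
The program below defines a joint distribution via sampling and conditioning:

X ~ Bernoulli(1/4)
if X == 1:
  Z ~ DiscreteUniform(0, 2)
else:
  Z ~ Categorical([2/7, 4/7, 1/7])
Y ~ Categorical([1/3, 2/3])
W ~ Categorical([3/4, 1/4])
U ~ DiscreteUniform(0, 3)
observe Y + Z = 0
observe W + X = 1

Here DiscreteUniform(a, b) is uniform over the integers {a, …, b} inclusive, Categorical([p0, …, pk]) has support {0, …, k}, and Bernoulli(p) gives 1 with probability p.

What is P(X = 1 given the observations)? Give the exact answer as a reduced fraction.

P(X = 1 | obs) = 7/13

Enumerate traces; 8 have nonzero weight after conditioning:
  (X=0, Z=0, Y=0, W=1, U=0) weight 1/224
  (X=0, Z=0, Y=0, W=1, U=1) weight 1/224
  (X=0, Z=0, Y=0, W=1, U=2) weight 1/224
  (X=0, Z=0, Y=0, W=1, U=3) weight 1/224
  (X=1, Z=0, Y=0, W=0, U=0) weight 1/192
  (X=1, Z=0, Y=0, W=0, U=1) weight 1/192
  (X=1, Z=0, Y=0, W=0, U=2) weight 1/192
  (X=1, Z=0, Y=0, W=0, U=3) weight 1/192
Group by X:
  weight(X=0) = 1/56
  weight(X=1) = 1/48
Total weight = 1/56 + 1/48 = 13/336
P(X=0 | obs) = 1/56 / 13/336 = 6/13
P(X=1 | obs) = 1/48 / 13/336 = 7/13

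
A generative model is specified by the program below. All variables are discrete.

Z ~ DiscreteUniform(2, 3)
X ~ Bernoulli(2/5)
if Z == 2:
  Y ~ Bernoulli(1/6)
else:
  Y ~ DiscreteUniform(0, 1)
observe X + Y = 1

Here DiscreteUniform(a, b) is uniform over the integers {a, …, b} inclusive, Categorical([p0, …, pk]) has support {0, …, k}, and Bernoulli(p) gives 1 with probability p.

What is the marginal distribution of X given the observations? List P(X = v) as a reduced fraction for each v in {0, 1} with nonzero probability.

Enumerate traces; 4 have nonzero weight after conditioning:
  (Z=2, X=0, Y=1) weight 1/20
  (Z=2, X=1, Y=0) weight 1/6
  (Z=3, X=0, Y=1) weight 3/20
  (Z=3, X=1, Y=0) weight 1/10
Group by X:
  weight(X=0) = 1/5
  weight(X=1) = 4/15
Total weight = 1/5 + 4/15 = 7/15
P(X=0 | obs) = 1/5 / 7/15 = 3/7
P(X=1 | obs) = 4/15 / 7/15 = 4/7

P(X=0) = 3/7, P(X=1) = 4/7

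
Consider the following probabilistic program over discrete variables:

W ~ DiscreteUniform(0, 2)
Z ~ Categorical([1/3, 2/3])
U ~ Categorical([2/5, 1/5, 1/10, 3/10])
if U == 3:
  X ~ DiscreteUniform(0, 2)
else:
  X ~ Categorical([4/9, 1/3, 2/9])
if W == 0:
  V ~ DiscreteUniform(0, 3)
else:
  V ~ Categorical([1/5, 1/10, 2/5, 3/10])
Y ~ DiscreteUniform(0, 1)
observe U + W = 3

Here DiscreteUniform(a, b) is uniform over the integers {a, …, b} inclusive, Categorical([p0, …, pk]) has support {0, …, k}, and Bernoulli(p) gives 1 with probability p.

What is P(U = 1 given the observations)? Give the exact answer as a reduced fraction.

P(U = 1 | obs) = 1/3

Enumerate traces; 144 have nonzero weight after conditioning:
  (W=0, Z=0, U=3, X=0, V=0, Y=0) weight 1/720
  (W=0, Z=0, U=3, X=0, V=0, Y=1) weight 1/720
  (W=0, Z=0, U=3, X=0, V=1, Y=0) weight 1/720
  (W=0, Z=0, U=3, X=0, V=1, Y=1) weight 1/720
  (W=0, Z=0, U=3, X=0, V=2, Y=0) weight 1/720
  (W=0, Z=0, U=3, X=0, V=2, Y=1) weight 1/720
  (W=0, Z=0, U=3, X=0, V=3, Y=0) weight 1/720
  (W=0, Z=0, U=3, X=0, V=3, Y=1) weight 1/720
  (W=1, Z=0, U=2, X=0, V=0, Y=0) weight 1/2025
  (W=2, Z=0, U=1, X=0, V=0, Y=0) weight 2/2025
  … 134 more
Group by U:
  weight(U=1) = 1/15
  weight(U=2) = 1/30
  weight(U=3) = 1/10
Total weight = 1/15 + 1/30 + 1/10 = 1/5
P(U=1 | obs) = 1/15 / 1/5 = 1/3
P(U=2 | obs) = 1/30 / 1/5 = 1/6
P(U=3 | obs) = 1/10 / 1/5 = 1/2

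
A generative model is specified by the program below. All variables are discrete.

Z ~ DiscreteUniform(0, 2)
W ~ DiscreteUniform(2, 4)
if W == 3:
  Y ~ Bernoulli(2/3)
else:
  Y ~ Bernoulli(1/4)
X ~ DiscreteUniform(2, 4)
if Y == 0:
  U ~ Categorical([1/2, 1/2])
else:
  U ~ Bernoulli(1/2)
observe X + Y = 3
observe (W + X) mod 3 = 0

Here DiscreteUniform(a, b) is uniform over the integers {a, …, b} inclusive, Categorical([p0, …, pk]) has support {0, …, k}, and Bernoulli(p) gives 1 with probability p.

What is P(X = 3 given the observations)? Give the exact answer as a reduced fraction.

P(X = 3 | obs) = 4/7

Enumerate traces; 12 have nonzero weight after conditioning:
  (Z=0, W=3, Y=0, X=3, U=0) weight 1/162
  (Z=0, W=3, Y=0, X=3, U=1) weight 1/162
  (Z=0, W=4, Y=1, X=2, U=0) weight 1/216
  (Z=0, W=4, Y=1, X=2, U=1) weight 1/216
  (Z=1, W=3, Y=0, X=3, U=0) weight 1/162
  (Z=1, W=3, Y=0, X=3, U=1) weight 1/162
  (Z=1, W=4, Y=1, X=2, U=0) weight 1/216
  (Z=1, W=4, Y=1, X=2, U=1) weight 1/216
  … 4 more
Group by X:
  weight(X=2) = 1/36
  weight(X=3) = 1/27
Total weight = 1/36 + 1/27 = 7/108
P(X=2 | obs) = 1/36 / 7/108 = 3/7
P(X=3 | obs) = 1/27 / 7/108 = 4/7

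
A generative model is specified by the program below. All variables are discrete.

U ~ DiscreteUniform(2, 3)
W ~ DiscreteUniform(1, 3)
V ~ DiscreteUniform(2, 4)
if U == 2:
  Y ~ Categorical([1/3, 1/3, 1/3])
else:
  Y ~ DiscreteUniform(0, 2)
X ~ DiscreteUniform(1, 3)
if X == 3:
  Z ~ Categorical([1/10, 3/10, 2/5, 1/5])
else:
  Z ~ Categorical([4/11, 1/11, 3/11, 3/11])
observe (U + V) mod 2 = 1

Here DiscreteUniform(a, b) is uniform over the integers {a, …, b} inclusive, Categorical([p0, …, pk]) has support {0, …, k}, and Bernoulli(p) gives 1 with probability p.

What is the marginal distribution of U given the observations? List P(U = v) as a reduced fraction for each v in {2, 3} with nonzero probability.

Enumerate traces; 324 have nonzero weight after conditioning:
  (U=2, W=1, V=3, Y=0, X=1, Z=0) weight 2/891
  (U=2, W=1, V=3, Y=0, X=1, Z=1) weight 1/1782
  (U=2, W=1, V=3, Y=0, X=1, Z=2) weight 1/594
  (U=2, W=1, V=3, Y=0, X=1, Z=3) weight 1/594
  (U=2, W=1, V=3, Y=0, X=2, Z=0) weight 2/891
  (U=2, W=1, V=3, Y=0, X=2, Z=1) weight 1/1782
  (U=2, W=1, V=3, Y=0, X=2, Z=2) weight 1/594
  (U=2, W=1, V=3, Y=0, X=2, Z=3) weight 1/594
  (U=3, W=1, V=2, Y=0, X=1, Z=0) weight 2/891
  … 315 more
Group by U:
  weight(U=2) = 1/6
  weight(U=3) = 1/3
Total weight = 1/6 + 1/3 = 1/2
P(U=2 | obs) = 1/6 / 1/2 = 1/3
P(U=3 | obs) = 1/3 / 1/2 = 2/3

P(U=2) = 1/3, P(U=3) = 2/3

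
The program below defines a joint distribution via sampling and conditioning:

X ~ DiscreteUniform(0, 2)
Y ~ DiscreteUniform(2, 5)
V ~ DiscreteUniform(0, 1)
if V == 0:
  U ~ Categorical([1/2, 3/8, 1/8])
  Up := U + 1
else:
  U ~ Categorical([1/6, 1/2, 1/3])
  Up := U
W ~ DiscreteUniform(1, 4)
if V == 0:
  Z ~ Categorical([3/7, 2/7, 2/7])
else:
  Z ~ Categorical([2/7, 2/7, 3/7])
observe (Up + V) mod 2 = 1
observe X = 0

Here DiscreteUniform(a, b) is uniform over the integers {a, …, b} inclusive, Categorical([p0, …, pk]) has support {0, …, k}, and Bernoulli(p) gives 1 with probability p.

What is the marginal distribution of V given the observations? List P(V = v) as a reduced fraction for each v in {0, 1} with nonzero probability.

P(V=0) = 5/9, P(V=1) = 4/9

Enumerate traces; 192 have nonzero weight after conditioning:
  (X=0, Y=2, V=0, U=0, W=1, Z=0) weight 1/448
  (X=0, Y=2, V=0, U=0, W=1, Z=1) weight 1/672
  (X=0, Y=2, V=0, U=0, W=1, Z=2) weight 1/672
  (X=0, Y=2, V=0, U=0, W=2, Z=0) weight 1/448
  (X=0, Y=2, V=0, U=0, W=2, Z=1) weight 1/672
  (X=0, Y=2, V=0, U=0, W=2, Z=2) weight 1/672
  (X=0, Y=2, V=0, U=0, W=3, Z=0) weight 1/448
  (X=0, Y=2, V=0, U=0, W=3, Z=1) weight 1/672
  (X=0, Y=2, V=1, U=0, W=1, Z=0) weight 1/2016
  … 183 more
Group by V:
  weight(V=0) = 5/48
  weight(V=1) = 1/12
Total weight = 5/48 + 1/12 = 3/16
P(V=0 | obs) = 5/48 / 3/16 = 5/9
P(V=1 | obs) = 1/12 / 3/16 = 4/9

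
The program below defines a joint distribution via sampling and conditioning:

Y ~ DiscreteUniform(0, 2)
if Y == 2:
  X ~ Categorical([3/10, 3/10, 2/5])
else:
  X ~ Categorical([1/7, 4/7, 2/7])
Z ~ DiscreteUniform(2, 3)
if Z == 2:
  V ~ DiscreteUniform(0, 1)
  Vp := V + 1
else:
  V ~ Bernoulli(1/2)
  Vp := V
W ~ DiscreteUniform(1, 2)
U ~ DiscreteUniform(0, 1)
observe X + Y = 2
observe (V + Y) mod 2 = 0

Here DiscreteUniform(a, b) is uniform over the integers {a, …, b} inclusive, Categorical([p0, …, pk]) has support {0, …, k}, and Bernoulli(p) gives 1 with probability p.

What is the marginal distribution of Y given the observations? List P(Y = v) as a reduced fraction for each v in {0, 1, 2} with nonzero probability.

Enumerate traces; 24 have nonzero weight after conditioning:
  (Y=0, X=2, Z=2, V=0, W=1, U=0) weight 1/168
  (Y=0, X=2, Z=2, V=0, W=1, U=1) weight 1/168
  (Y=0, X=2, Z=2, V=0, W=2, U=0) weight 1/168
  (Y=0, X=2, Z=2, V=0, W=2, U=1) weight 1/168
  (Y=0, X=2, Z=3, V=0, W=1, U=0) weight 1/168
  (Y=0, X=2, Z=3, V=0, W=1, U=1) weight 1/168
  (Y=0, X=2, Z=3, V=0, W=2, U=0) weight 1/168
  (Y=0, X=2, Z=3, V=0, W=2, U=1) weight 1/168
  (Y=1, X=1, Z=2, V=1, W=1, U=0) weight 1/84
  (Y=2, X=0, Z=2, V=0, W=1, U=0) weight 1/160
  … 14 more
Group by Y:
  weight(Y=0) = 1/21
  weight(Y=1) = 2/21
  weight(Y=2) = 1/20
Total weight = 1/21 + 2/21 + 1/20 = 27/140
P(Y=0 | obs) = 1/21 / 27/140 = 20/81
P(Y=1 | obs) = 2/21 / 27/140 = 40/81
P(Y=2 | obs) = 1/20 / 27/140 = 7/27

P(Y=0) = 20/81, P(Y=1) = 40/81, P(Y=2) = 7/27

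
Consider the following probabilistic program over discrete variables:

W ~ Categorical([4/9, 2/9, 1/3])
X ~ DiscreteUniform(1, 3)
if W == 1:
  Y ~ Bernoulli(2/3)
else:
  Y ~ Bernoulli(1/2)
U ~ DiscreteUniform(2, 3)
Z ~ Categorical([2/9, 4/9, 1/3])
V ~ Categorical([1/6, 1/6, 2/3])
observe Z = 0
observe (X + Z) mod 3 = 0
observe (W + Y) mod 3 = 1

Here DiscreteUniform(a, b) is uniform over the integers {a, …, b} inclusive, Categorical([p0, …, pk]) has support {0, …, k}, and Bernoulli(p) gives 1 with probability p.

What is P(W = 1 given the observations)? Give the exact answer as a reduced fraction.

P(W = 1 | obs) = 1/4

Enumerate traces; 12 have nonzero weight after conditioning:
  (W=0, X=3, Y=1, U=2, Z=0, V=0) weight 1/729
  (W=0, X=3, Y=1, U=2, Z=0, V=1) weight 1/729
  (W=0, X=3, Y=1, U=2, Z=0, V=2) weight 4/729
  (W=0, X=3, Y=1, U=3, Z=0, V=0) weight 1/729
  (W=0, X=3, Y=1, U=3, Z=0, V=1) weight 1/729
  (W=0, X=3, Y=1, U=3, Z=0, V=2) weight 4/729
  (W=1, X=3, Y=0, U=2, Z=0, V=0) weight 1/2187
  (W=1, X=3, Y=0, U=2, Z=0, V=1) weight 1/2187
  … 4 more
Group by W:
  weight(W=0) = 4/243
  weight(W=1) = 4/729
Total weight = 4/243 + 4/729 = 16/729
P(W=0 | obs) = 4/243 / 16/729 = 3/4
P(W=1 | obs) = 4/729 / 16/729 = 1/4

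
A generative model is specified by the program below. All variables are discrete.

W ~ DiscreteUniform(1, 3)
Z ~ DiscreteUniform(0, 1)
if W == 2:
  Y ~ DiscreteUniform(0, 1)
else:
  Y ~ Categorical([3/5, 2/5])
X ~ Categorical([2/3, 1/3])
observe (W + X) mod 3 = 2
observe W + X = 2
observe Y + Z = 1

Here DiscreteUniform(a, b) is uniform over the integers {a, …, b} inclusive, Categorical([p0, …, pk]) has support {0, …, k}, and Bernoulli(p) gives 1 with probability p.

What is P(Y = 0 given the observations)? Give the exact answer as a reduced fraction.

P(Y = 0 | obs) = 8/15

Enumerate traces; 4 have nonzero weight after conditioning:
  (W=1, Z=0, Y=1, X=1) weight 1/45
  (W=1, Z=1, Y=0, X=1) weight 1/30
  (W=2, Z=0, Y=1, X=0) weight 1/18
  (W=2, Z=1, Y=0, X=0) weight 1/18
Group by Y:
  weight(Y=0) = 4/45
  weight(Y=1) = 7/90
Total weight = 4/45 + 7/90 = 1/6
P(Y=0 | obs) = 4/45 / 1/6 = 8/15
P(Y=1 | obs) = 7/90 / 1/6 = 7/15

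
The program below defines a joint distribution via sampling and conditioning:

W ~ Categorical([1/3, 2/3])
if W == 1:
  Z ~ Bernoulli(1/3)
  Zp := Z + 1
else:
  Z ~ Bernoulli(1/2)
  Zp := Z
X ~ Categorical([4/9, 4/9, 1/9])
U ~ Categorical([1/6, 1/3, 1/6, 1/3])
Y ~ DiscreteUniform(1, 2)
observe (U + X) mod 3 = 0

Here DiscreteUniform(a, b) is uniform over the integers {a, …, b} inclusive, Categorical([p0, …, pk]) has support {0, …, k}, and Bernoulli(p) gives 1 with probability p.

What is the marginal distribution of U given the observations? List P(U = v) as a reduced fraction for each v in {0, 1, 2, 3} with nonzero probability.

P(U=0) = 2/9, P(U=1) = 1/9, P(U=2) = 2/9, P(U=3) = 4/9

Enumerate traces; 32 have nonzero weight after conditioning:
  (W=0, Z=0, X=0, U=0, Y=1) weight 1/162
  (W=0, Z=0, X=0, U=0, Y=2) weight 1/162
  (W=0, Z=0, X=0, U=3, Y=1) weight 1/81
  (W=0, Z=0, X=0, U=3, Y=2) weight 1/81
  (W=0, Z=0, X=1, U=2, Y=1) weight 1/162
  (W=0, Z=0, X=1, U=2, Y=2) weight 1/162
  (W=0, Z=0, X=2, U=1, Y=1) weight 1/324
  (W=0, Z=0, X=2, U=1, Y=2) weight 1/324
  … 24 more
Group by U:
  weight(U=0) = 2/27
  weight(U=1) = 1/27
  weight(U=2) = 2/27
  weight(U=3) = 4/27
Total weight = 2/27 + 1/27 + 2/27 + 4/27 = 1/3
P(U=0 | obs) = 2/27 / 1/3 = 2/9
P(U=1 | obs) = 1/27 / 1/3 = 1/9
P(U=2 | obs) = 2/27 / 1/3 = 2/9
P(U=3 | obs) = 4/27 / 1/3 = 4/9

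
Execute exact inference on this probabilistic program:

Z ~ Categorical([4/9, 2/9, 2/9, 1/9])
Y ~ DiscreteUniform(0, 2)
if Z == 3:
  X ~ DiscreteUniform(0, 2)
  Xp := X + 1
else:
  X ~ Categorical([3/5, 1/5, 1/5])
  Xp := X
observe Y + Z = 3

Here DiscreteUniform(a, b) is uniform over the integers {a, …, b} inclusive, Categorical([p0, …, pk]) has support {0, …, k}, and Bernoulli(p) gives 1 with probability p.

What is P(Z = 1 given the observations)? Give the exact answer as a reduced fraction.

P(Z = 1 | obs) = 2/5

Enumerate traces; 9 have nonzero weight after conditioning:
  (Z=1, Y=2, X=0) weight 2/45
  (Z=1, Y=2, X=1) weight 2/135
  (Z=1, Y=2, X=2) weight 2/135
  (Z=2, Y=1, X=0) weight 2/45
  (Z=2, Y=1, X=1) weight 2/135
  (Z=2, Y=1, X=2) weight 2/135
  (Z=3, Y=0, X=0) weight 1/81
  (Z=3, Y=0, X=1) weight 1/81
  … 1 more
Group by Z:
  weight(Z=1) = 2/27
  weight(Z=2) = 2/27
  weight(Z=3) = 1/27
Total weight = 2/27 + 2/27 + 1/27 = 5/27
P(Z=1 | obs) = 2/27 / 5/27 = 2/5
P(Z=2 | obs) = 2/27 / 5/27 = 2/5
P(Z=3 | obs) = 1/27 / 5/27 = 1/5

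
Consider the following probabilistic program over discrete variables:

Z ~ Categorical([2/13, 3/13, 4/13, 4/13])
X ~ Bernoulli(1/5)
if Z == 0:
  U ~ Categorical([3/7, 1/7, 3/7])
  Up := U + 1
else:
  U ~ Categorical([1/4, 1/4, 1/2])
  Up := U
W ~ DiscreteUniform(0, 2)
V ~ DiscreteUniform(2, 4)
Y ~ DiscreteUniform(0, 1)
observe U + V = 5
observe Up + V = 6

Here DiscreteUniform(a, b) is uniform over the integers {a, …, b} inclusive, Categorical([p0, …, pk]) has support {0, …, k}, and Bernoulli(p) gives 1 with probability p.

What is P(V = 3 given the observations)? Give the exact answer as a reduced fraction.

Enumerate traces; 24 have nonzero weight after conditioning:
  (Z=0, X=0, U=1, W=0, V=4, Y=0) weight 4/4095
  (Z=0, X=0, U=1, W=0, V=4, Y=1) weight 4/4095
  (Z=0, X=0, U=1, W=1, V=4, Y=0) weight 4/4095
  (Z=0, X=0, U=1, W=1, V=4, Y=1) weight 4/4095
  (Z=0, X=0, U=1, W=2, V=4, Y=0) weight 4/4095
  (Z=0, X=0, U=1, W=2, V=4, Y=1) weight 4/4095
  (Z=0, X=0, U=2, W=0, V=3, Y=0) weight 4/1365
  (Z=0, X=0, U=2, W=0, V=3, Y=1) weight 4/1365
  … 16 more
Group by V:
  weight(V=3) = 2/91
  weight(V=4) = 2/273
Total weight = 2/91 + 2/273 = 8/273
P(V=3 | obs) = 2/91 / 8/273 = 3/4
P(V=4 | obs) = 2/273 / 8/273 = 1/4

P(V = 3 | obs) = 3/4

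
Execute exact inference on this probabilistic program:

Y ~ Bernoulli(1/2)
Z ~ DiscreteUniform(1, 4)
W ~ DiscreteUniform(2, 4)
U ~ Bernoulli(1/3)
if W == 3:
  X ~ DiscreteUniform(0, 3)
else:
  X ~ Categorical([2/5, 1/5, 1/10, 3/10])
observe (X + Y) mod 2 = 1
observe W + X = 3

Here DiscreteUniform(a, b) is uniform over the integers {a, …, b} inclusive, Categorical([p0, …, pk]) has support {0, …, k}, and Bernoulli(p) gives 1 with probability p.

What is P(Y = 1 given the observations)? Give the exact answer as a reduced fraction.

P(Y = 1 | obs) = 5/9

Enumerate traces; 16 have nonzero weight after conditioning:
  (Y=0, Z=1, W=2, U=0, X=1) weight 1/180
  (Y=0, Z=1, W=2, U=1, X=1) weight 1/360
  (Y=0, Z=2, W=2, U=0, X=1) weight 1/180
  (Y=0, Z=2, W=2, U=1, X=1) weight 1/360
  (Y=0, Z=3, W=2, U=0, X=1) weight 1/180
  (Y=0, Z=3, W=2, U=1, X=1) weight 1/360
  (Y=0, Z=4, W=2, U=0, X=1) weight 1/180
  (Y=0, Z=4, W=2, U=1, X=1) weight 1/360
  (Y=1, Z=1, W=3, U=0, X=0) weight 1/144
  … 7 more
Group by Y:
  weight(Y=0) = 1/30
  weight(Y=1) = 1/24
Total weight = 1/30 + 1/24 = 3/40
P(Y=0 | obs) = 1/30 / 3/40 = 4/9
P(Y=1 | obs) = 1/24 / 3/40 = 5/9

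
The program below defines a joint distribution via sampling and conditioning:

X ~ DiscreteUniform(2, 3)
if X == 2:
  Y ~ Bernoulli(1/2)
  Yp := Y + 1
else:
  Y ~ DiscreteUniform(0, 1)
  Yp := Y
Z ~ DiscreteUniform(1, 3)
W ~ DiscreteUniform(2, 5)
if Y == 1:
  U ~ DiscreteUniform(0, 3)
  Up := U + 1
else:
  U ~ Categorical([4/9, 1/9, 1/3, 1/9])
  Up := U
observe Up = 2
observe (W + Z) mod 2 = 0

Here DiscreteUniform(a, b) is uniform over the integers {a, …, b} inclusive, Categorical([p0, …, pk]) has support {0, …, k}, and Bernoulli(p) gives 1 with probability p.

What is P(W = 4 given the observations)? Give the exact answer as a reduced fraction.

P(W = 4 | obs) = 1/6

Enumerate traces; 24 have nonzero weight after conditioning:
  (X=2, Y=0, Z=1, W=3, U=2) weight 1/144
  (X=2, Y=0, Z=1, W=5, U=2) weight 1/144
  (X=2, Y=0, Z=2, W=2, U=2) weight 1/144
  (X=2, Y=0, Z=2, W=4, U=2) weight 1/144
  (X=2, Y=0, Z=3, W=3, U=2) weight 1/144
  (X=2, Y=0, Z=3, W=5, U=2) weight 1/144
  (X=2, Y=1, Z=1, W=3, U=1) weight 1/192
  (X=2, Y=1, Z=1, W=5, U=1) weight 1/192
  … 16 more
Group by W:
  weight(W=2) = 7/288
  weight(W=3) = 7/144
  weight(W=4) = 7/288
  weight(W=5) = 7/144
Total weight = 7/288 + 7/144 + 7/288 + 7/144 = 7/48
P(W=2 | obs) = 7/288 / 7/48 = 1/6
P(W=3 | obs) = 7/144 / 7/48 = 1/3
P(W=4 | obs) = 7/288 / 7/48 = 1/6
P(W=5 | obs) = 7/144 / 7/48 = 1/3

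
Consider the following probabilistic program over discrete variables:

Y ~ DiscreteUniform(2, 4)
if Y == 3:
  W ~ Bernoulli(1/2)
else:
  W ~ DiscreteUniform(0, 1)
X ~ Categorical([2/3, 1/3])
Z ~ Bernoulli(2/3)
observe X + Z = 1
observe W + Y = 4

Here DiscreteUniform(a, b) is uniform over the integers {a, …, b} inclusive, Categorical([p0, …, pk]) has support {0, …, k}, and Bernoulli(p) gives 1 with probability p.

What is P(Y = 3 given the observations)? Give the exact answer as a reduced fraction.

Enumerate traces; 4 have nonzero weight after conditioning:
  (Y=3, W=1, X=0, Z=1) weight 2/27
  (Y=3, W=1, X=1, Z=0) weight 1/54
  (Y=4, W=0, X=0, Z=1) weight 2/27
  (Y=4, W=0, X=1, Z=0) weight 1/54
Group by Y:
  weight(Y=3) = 5/54
  weight(Y=4) = 5/54
Total weight = 5/54 + 5/54 = 5/27
P(Y=3 | obs) = 5/54 / 5/27 = 1/2
P(Y=4 | obs) = 5/54 / 5/27 = 1/2

P(Y = 3 | obs) = 1/2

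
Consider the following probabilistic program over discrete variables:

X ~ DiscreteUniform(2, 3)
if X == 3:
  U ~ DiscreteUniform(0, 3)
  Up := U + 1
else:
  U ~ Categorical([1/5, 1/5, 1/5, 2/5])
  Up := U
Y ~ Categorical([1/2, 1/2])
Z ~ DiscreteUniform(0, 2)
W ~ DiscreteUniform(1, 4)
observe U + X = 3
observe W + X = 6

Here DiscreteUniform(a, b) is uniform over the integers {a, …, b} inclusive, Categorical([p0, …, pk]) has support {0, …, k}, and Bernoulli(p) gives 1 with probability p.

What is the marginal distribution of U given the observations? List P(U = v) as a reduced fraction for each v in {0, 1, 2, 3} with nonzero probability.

P(U=0) = 5/9, P(U=1) = 4/9

Enumerate traces; 12 have nonzero weight after conditioning:
  (X=2, U=1, Y=0, Z=0, W=4) weight 1/240
  (X=2, U=1, Y=0, Z=1, W=4) weight 1/240
  (X=2, U=1, Y=0, Z=2, W=4) weight 1/240
  (X=2, U=1, Y=1, Z=0, W=4) weight 1/240
  (X=2, U=1, Y=1, Z=1, W=4) weight 1/240
  (X=2, U=1, Y=1, Z=2, W=4) weight 1/240
  (X=3, U=0, Y=0, Z=0, W=3) weight 1/192
  (X=3, U=0, Y=0, Z=1, W=3) weight 1/192
  … 4 more
Group by U:
  weight(U=0) = 1/32
  weight(U=1) = 1/40
Total weight = 1/32 + 1/40 = 9/160
P(U=0 | obs) = 1/32 / 9/160 = 5/9
P(U=1 | obs) = 1/40 / 9/160 = 4/9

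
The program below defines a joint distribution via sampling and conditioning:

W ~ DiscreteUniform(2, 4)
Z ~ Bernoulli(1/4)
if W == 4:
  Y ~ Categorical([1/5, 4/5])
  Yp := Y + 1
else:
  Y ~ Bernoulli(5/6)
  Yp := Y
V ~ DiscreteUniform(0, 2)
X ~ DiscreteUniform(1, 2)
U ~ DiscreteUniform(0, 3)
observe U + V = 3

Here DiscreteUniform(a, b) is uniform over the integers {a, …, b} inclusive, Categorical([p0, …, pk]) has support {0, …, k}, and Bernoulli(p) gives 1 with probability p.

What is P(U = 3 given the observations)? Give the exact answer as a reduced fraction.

Enumerate traces; 72 have nonzero weight after conditioning:
  (W=2, Z=0, Y=0, V=0, X=1, U=3) weight 1/576
  (W=2, Z=0, Y=0, V=0, X=2, U=3) weight 1/576
  (W=2, Z=0, Y=0, V=1, X=1, U=2) weight 1/576
  (W=2, Z=0, Y=0, V=1, X=2, U=2) weight 1/576
  (W=2, Z=0, Y=0, V=2, X=1, U=1) weight 1/576
  (W=2, Z=0, Y=0, V=2, X=2, U=1) weight 1/576
  (W=2, Z=0, Y=1, V=0, X=1, U=3) weight 5/576
  (W=2, Z=0, Y=1, V=0, X=2, U=3) weight 5/576
  … 64 more
Group by U:
  weight(U=1) = 1/12
  weight(U=2) = 1/12
  weight(U=3) = 1/12
Total weight = 1/12 + 1/12 + 1/12 = 1/4
P(U=1 | obs) = 1/12 / 1/4 = 1/3
P(U=2 | obs) = 1/12 / 1/4 = 1/3
P(U=3 | obs) = 1/12 / 1/4 = 1/3

P(U = 3 | obs) = 1/3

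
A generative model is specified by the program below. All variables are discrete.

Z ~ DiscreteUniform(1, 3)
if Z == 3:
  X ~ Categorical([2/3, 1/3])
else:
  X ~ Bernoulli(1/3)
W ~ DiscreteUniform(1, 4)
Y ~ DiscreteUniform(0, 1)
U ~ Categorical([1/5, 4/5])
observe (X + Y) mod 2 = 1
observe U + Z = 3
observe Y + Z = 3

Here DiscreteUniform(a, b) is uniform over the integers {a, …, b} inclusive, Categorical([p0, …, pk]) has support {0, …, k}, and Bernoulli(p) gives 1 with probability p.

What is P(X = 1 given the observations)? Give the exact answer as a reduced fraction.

P(X = 1 | obs) = 1/9

Enumerate traces; 8 have nonzero weight after conditioning:
  (Z=2, X=0, W=1, Y=1, U=1) weight 1/45
  (Z=2, X=0, W=2, Y=1, U=1) weight 1/45
  (Z=2, X=0, W=3, Y=1, U=1) weight 1/45
  (Z=2, X=0, W=4, Y=1, U=1) weight 1/45
  (Z=3, X=1, W=1, Y=0, U=0) weight 1/360
  (Z=3, X=1, W=2, Y=0, U=0) weight 1/360
  (Z=3, X=1, W=3, Y=0, U=0) weight 1/360
  (Z=3, X=1, W=4, Y=0, U=0) weight 1/360
Group by X:
  weight(X=0) = 4/45
  weight(X=1) = 1/90
Total weight = 4/45 + 1/90 = 1/10
P(X=0 | obs) = 4/45 / 1/10 = 8/9
P(X=1 | obs) = 1/90 / 1/10 = 1/9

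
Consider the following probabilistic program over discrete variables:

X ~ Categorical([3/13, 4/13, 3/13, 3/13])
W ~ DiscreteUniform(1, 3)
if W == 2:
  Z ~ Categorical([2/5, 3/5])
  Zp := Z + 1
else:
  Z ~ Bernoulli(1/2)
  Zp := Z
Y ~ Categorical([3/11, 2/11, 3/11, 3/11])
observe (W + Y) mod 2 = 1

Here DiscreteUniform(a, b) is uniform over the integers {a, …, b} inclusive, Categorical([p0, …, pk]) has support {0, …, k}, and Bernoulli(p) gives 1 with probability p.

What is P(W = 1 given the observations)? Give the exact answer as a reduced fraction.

Enumerate traces; 48 have nonzero weight after conditioning:
  (X=0, W=1, Z=0, Y=0) weight 3/286
  (X=0, W=1, Z=0, Y=2) weight 3/286
  (X=0, W=1, Z=1, Y=0) weight 3/286
  (X=0, W=1, Z=1, Y=2) weight 3/286
  (X=0, W=2, Z=0, Y=1) weight 4/715
  (X=0, W=2, Z=0, Y=3) weight 6/715
  (X=0, W=2, Z=1, Y=1) weight 6/715
  (X=0, W=2, Z=1, Y=3) weight 9/715
  (X=0, W=3, Z=0, Y=0) weight 3/286
  … 39 more
Group by W:
  weight(W=1) = 2/11
  weight(W=2) = 5/33
  weight(W=3) = 2/11
Total weight = 2/11 + 5/33 + 2/11 = 17/33
P(W=1 | obs) = 2/11 / 17/33 = 6/17
P(W=2 | obs) = 5/33 / 17/33 = 5/17
P(W=3 | obs) = 2/11 / 17/33 = 6/17

P(W = 1 | obs) = 6/17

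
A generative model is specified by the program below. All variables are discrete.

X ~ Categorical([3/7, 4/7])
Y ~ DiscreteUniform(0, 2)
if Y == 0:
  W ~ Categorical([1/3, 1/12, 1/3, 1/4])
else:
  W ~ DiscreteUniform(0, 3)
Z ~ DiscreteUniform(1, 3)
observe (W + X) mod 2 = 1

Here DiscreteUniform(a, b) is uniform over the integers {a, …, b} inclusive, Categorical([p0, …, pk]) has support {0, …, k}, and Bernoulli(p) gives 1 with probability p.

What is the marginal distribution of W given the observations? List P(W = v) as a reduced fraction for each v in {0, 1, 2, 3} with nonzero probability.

Enumerate traces; 36 have nonzero weight after conditioning:
  (X=0, Y=0, W=1, Z=1) weight 1/252
  (X=0, Y=0, W=1, Z=2) weight 1/252
  (X=0, Y=0, W=1, Z=3) weight 1/252
  (X=0, Y=0, W=3, Z=1) weight 1/84
  (X=0, Y=0, W=3, Z=2) weight 1/84
  (X=0, Y=0, W=3, Z=3) weight 1/84
  (X=0, Y=1, W=1, Z=1) weight 1/84
  (X=0, Y=1, W=1, Z=2) weight 1/84
  (X=1, Y=0, W=0, Z=1) weight 4/189
  (X=1, Y=0, W=2, Z=1) weight 4/189
  … 26 more
Group by W:
  weight(W=0) = 10/63
  weight(W=1) = 1/12
  weight(W=2) = 10/63
  weight(W=3) = 3/28
Total weight = 10/63 + 1/12 + 10/63 + 3/28 = 32/63
P(W=0 | obs) = 10/63 / 32/63 = 5/16
P(W=1 | obs) = 1/12 / 32/63 = 21/128
P(W=2 | obs) = 10/63 / 32/63 = 5/16
P(W=3 | obs) = 3/28 / 32/63 = 27/128

P(W=0) = 5/16, P(W=1) = 21/128, P(W=2) = 5/16, P(W=3) = 27/128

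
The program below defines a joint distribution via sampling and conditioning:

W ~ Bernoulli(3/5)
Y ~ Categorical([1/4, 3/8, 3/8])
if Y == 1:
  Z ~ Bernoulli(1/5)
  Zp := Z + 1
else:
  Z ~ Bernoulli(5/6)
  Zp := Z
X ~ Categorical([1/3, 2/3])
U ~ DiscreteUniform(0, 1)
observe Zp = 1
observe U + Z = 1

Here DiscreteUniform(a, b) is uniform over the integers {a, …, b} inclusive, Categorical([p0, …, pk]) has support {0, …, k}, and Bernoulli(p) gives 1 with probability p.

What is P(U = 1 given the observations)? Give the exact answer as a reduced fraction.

Enumerate traces; 12 have nonzero weight after conditioning:
  (W=0, Y=0, Z=1, X=0, U=0) weight 1/72
  (W=0, Y=0, Z=1, X=1, U=0) weight 1/36
  (W=0, Y=1, Z=0, X=0, U=1) weight 1/50
  (W=0, Y=1, Z=0, X=1, U=1) weight 1/25
  (W=0, Y=2, Z=1, X=0, U=0) weight 1/48
  (W=0, Y=2, Z=1, X=1, U=0) weight 1/24
  (W=1, Y=0, Z=1, X=0, U=0) weight 1/48
  (W=1, Y=0, Z=1, X=1, U=0) weight 1/24
  … 4 more
Group by U:
  weight(U=0) = 25/96
  weight(U=1) = 3/20
Total weight = 25/96 + 3/20 = 197/480
P(U=0 | obs) = 25/96 / 197/480 = 125/197
P(U=1 | obs) = 3/20 / 197/480 = 72/197

P(U = 1 | obs) = 72/197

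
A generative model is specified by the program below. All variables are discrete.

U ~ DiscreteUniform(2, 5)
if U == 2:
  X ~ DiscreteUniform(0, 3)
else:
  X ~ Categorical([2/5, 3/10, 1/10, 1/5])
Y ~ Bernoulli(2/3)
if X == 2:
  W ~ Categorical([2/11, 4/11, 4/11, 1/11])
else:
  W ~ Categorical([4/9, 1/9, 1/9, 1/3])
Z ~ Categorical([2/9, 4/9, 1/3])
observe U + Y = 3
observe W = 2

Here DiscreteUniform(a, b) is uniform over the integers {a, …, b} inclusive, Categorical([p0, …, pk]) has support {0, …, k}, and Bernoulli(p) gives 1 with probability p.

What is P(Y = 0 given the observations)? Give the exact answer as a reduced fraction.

Enumerate traces; 24 have nonzero weight after conditioning:
  (U=2, X=0, Y=1, W=2, Z=0) weight 1/972
  (U=2, X=0, Y=1, W=2, Z=1) weight 1/486
  (U=2, X=0, Y=1, W=2, Z=2) weight 1/648
  (U=2, X=1, Y=1, W=2, Z=0) weight 1/972
  (U=2, X=1, Y=1, W=2, Z=1) weight 1/486
  (U=2, X=1, Y=1, W=2, Z=2) weight 1/648
  (U=2, X=2, Y=1, W=2, Z=0) weight 1/297
  (U=2, X=2, Y=1, W=2, Z=1) weight 2/297
  (U=3, X=0, Y=0, W=2, Z=0) weight 1/1215
  … 15 more
Group by Y:
  weight(Y=0) = 1/88
  weight(Y=1) = 23/792
Total weight = 1/88 + 23/792 = 4/99
P(Y=0 | obs) = 1/88 / 4/99 = 9/32
P(Y=1 | obs) = 23/792 / 4/99 = 23/32

P(Y = 0 | obs) = 9/32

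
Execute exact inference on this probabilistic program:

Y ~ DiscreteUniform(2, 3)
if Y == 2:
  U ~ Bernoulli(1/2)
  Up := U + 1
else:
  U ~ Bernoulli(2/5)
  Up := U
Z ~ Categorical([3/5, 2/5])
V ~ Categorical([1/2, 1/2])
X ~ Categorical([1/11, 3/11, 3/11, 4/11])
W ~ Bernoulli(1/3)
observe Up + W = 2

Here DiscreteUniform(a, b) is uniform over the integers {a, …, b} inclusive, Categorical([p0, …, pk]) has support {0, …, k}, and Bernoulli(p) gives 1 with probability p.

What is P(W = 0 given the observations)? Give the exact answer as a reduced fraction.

Enumerate traces; 48 have nonzero weight after conditioning:
  (Y=2, U=0, Z=0, V=0, X=0, W=1) weight 1/440
  (Y=2, U=0, Z=0, V=0, X=1, W=1) weight 3/440
  (Y=2, U=0, Z=0, V=0, X=2, W=1) weight 3/440
  (Y=2, U=0, Z=0, V=0, X=3, W=1) weight 1/110
  (Y=2, U=0, Z=0, V=1, X=0, W=1) weight 1/440
  (Y=2, U=0, Z=0, V=1, X=1, W=1) weight 3/440
  (Y=2, U=0, Z=0, V=1, X=2, W=1) weight 3/440
  (Y=2, U=0, Z=0, V=1, X=3, W=1) weight 1/110
  (Y=2, U=1, Z=0, V=0, X=0, W=0) weight 1/220
  … 39 more
Group by W:
  weight(W=0) = 1/6
  weight(W=1) = 3/20
Total weight = 1/6 + 3/20 = 19/60
P(W=0 | obs) = 1/6 / 19/60 = 10/19
P(W=1 | obs) = 3/20 / 19/60 = 9/19

P(W = 0 | obs) = 10/19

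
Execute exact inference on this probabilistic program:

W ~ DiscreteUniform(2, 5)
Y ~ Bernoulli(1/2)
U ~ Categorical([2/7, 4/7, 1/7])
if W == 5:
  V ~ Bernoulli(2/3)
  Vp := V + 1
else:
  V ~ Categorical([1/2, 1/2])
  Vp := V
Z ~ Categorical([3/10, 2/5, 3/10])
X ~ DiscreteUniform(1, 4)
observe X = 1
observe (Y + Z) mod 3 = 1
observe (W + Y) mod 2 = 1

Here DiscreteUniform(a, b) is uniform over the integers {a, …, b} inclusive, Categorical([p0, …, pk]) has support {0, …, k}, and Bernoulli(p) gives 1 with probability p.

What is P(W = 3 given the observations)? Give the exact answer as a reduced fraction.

P(W = 3 | obs) = 2/7

Enumerate traces; 24 have nonzero weight after conditioning:
  (W=2, Y=1, U=0, V=0, Z=0, X=1) weight 3/2240
  (W=2, Y=1, U=0, V=1, Z=0, X=1) weight 3/2240
  (W=2, Y=1, U=1, V=0, Z=0, X=1) weight 3/1120
  (W=2, Y=1, U=1, V=1, Z=0, X=1) weight 3/1120
  (W=2, Y=1, U=2, V=0, Z=0, X=1) weight 3/4480
  (W=2, Y=1, U=2, V=1, Z=0, X=1) weight 3/4480
  (W=3, Y=0, U=0, V=0, Z=1, X=1) weight 1/560
  (W=3, Y=0, U=0, V=1, Z=1, X=1) weight 1/560
  (W=4, Y=1, U=0, V=0, Z=0, X=1) weight 3/2240
  (W=5, Y=0, U=0, V=0, Z=1, X=1) weight 1/840
  … 14 more
Group by W:
  weight(W=2) = 3/320
  weight(W=3) = 1/80
  weight(W=4) = 3/320
  weight(W=5) = 1/80
Total weight = 3/320 + 1/80 + 3/320 + 1/80 = 7/160
P(W=2 | obs) = 3/320 / 7/160 = 3/14
P(W=3 | obs) = 1/80 / 7/160 = 2/7
P(W=4 | obs) = 3/320 / 7/160 = 3/14
P(W=5 | obs) = 1/80 / 7/160 = 2/7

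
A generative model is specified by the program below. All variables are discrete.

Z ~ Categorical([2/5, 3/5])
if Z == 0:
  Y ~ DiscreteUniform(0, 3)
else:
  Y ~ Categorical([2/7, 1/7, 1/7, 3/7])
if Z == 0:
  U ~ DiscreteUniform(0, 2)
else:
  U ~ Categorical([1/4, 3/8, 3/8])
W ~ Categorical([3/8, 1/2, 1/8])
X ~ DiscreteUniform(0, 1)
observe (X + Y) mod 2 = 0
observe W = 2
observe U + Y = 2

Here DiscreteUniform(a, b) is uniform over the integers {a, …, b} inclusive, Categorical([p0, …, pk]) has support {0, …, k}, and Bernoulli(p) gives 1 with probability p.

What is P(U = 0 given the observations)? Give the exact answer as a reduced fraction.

Enumerate traces; 6 have nonzero weight after conditioning:
  (Z=0, Y=0, U=2, W=2, X=0) weight 1/480
  (Z=0, Y=1, U=1, W=2, X=1) weight 1/480
  (Z=0, Y=2, U=0, W=2, X=0) weight 1/480
  (Z=1, Y=0, U=2, W=2, X=0) weight 9/2240
  (Z=1, Y=1, U=1, W=2, X=1) weight 9/4480
  (Z=1, Y=2, U=0, W=2, X=0) weight 3/2240
Group by U:
  weight(U=0) = 23/6720
  weight(U=1) = 11/2688
  weight(U=2) = 41/6720
Total weight = 23/6720 + 11/2688 + 41/6720 = 61/4480
P(U=0 | obs) = 23/6720 / 61/4480 = 46/183
P(U=1 | obs) = 11/2688 / 61/4480 = 55/183
P(U=2 | obs) = 41/6720 / 61/4480 = 82/183

P(U = 0 | obs) = 46/183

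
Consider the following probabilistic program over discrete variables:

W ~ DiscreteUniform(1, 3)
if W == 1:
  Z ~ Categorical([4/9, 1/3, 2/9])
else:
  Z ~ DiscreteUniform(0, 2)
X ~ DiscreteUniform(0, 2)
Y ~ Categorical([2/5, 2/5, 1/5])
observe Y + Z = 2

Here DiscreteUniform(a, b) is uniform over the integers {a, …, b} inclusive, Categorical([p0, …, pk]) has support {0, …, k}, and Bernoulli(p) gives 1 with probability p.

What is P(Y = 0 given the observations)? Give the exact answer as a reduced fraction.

Enumerate traces; 27 have nonzero weight after conditioning:
  (W=1, Z=0, X=0, Y=2) weight 4/405
  (W=1, Z=0, X=1, Y=2) weight 4/405
  (W=1, Z=0, X=2, Y=2) weight 4/405
  (W=1, Z=1, X=0, Y=1) weight 2/135
  (W=1, Z=1, X=1, Y=1) weight 2/135
  (W=1, Z=1, X=2, Y=1) weight 2/135
  (W=1, Z=2, X=0, Y=0) weight 4/405
  (W=1, Z=2, X=1, Y=0) weight 4/405
  … 19 more
Group by Y:
  weight(Y=0) = 16/135
  weight(Y=1) = 2/15
  weight(Y=2) = 2/27
Total weight = 16/135 + 2/15 + 2/27 = 44/135
P(Y=0 | obs) = 16/135 / 44/135 = 4/11
P(Y=1 | obs) = 2/15 / 44/135 = 9/22
P(Y=2 | obs) = 2/27 / 44/135 = 5/22

P(Y = 0 | obs) = 4/11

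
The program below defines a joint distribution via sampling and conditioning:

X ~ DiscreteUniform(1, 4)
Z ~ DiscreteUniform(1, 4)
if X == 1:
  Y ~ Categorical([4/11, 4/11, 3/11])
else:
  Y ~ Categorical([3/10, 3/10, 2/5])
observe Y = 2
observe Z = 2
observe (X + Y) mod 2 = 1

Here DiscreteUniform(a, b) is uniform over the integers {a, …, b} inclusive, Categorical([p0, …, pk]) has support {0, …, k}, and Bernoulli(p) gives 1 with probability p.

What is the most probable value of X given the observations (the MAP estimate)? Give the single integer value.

argmax_v P(X = v | obs) = 3

Enumerate traces; 2 have nonzero weight after conditioning:
  (X=1, Z=2, Y=2) weight 3/176
  (X=3, Z=2, Y=2) weight 1/40
Group by X:
  weight(X=1) = 3/176
  weight(X=3) = 1/40
Total weight = 3/176 + 1/40 = 37/880
P(X=1 | obs) = 3/176 / 37/880 = 15/37
P(X=3 | obs) = 1/40 / 37/880 = 22/37
argmax = 3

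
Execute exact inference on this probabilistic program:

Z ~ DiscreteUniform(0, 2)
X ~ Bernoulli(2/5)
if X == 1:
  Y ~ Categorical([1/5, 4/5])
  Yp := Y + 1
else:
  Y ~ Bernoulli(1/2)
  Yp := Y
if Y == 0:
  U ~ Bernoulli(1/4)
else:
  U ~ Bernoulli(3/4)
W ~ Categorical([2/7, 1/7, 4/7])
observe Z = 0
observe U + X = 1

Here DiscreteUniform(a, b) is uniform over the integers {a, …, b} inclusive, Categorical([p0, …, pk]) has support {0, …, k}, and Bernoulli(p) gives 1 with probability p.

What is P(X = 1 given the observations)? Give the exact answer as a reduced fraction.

Enumerate traces; 12 have nonzero weight after conditioning:
  (Z=0, X=0, Y=0, U=1, W=0) weight 1/140
  (Z=0, X=0, Y=0, U=1, W=1) weight 1/280
  (Z=0, X=0, Y=0, U=1, W=2) weight 1/70
  (Z=0, X=0, Y=1, U=1, W=0) weight 3/140
  (Z=0, X=0, Y=1, U=1, W=1) weight 3/280
  (Z=0, X=0, Y=1, U=1, W=2) weight 3/70
  (Z=0, X=1, Y=0, U=0, W=0) weight 1/175
  (Z=0, X=1, Y=0, U=0, W=1) weight 1/350
  … 4 more
Group by X:
  weight(X=0) = 1/10
  weight(X=1) = 7/150
Total weight = 1/10 + 7/150 = 11/75
P(X=0 | obs) = 1/10 / 11/75 = 15/22
P(X=1 | obs) = 7/150 / 11/75 = 7/22

P(X = 1 | obs) = 7/22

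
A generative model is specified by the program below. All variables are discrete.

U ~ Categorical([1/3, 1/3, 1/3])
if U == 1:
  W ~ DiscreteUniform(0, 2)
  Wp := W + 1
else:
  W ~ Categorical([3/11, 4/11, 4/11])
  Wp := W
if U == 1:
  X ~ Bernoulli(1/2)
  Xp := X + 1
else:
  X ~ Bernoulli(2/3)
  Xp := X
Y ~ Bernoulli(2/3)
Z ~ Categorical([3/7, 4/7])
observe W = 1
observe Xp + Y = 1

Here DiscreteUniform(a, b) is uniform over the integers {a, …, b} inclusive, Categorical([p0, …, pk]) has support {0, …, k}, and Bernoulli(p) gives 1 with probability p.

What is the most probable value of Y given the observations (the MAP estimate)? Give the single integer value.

Enumerate traces; 10 have nonzero weight after conditioning:
  (U=0, W=1, X=0, Y=1, Z=0) weight 8/693
  (U=0, W=1, X=0, Y=1, Z=1) weight 32/2079
  (U=0, W=1, X=1, Y=0, Z=0) weight 8/693
  (U=0, W=1, X=1, Y=0, Z=1) weight 32/2079
  (U=1, W=1, X=0, Y=0, Z=0) weight 1/126
  (U=1, W=1, X=0, Y=0, Z=1) weight 2/189
  (U=2, W=1, X=0, Y=1, Z=0) weight 8/693
  (U=2, W=1, X=0, Y=1, Z=1) weight 32/2079
  … 2 more
Group by Y:
  weight(Y=0) = 43/594
  weight(Y=1) = 16/297
Total weight = 43/594 + 16/297 = 25/198
P(Y=0 | obs) = 43/594 / 25/198 = 43/75
P(Y=1 | obs) = 16/297 / 25/198 = 32/75
argmax = 0

argmax_v P(Y = v | obs) = 0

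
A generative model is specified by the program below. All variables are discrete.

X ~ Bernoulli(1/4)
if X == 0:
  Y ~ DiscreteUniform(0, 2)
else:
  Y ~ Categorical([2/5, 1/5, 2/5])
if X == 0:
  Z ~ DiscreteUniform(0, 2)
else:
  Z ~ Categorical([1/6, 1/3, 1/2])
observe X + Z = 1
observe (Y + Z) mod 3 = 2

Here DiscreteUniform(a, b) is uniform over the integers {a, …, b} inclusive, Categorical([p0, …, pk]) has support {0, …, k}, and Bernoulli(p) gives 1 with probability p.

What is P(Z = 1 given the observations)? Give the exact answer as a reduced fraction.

P(Z = 1 | obs) = 5/6

Enumerate traces; 2 have nonzero weight after conditioning:
  (X=0, Y=1, Z=1) weight 1/12
  (X=1, Y=2, Z=0) weight 1/60
Group by Z:
  weight(Z=0) = 1/60
  weight(Z=1) = 1/12
Total weight = 1/60 + 1/12 = 1/10
P(Z=0 | obs) = 1/60 / 1/10 = 1/6
P(Z=1 | obs) = 1/12 / 1/10 = 5/6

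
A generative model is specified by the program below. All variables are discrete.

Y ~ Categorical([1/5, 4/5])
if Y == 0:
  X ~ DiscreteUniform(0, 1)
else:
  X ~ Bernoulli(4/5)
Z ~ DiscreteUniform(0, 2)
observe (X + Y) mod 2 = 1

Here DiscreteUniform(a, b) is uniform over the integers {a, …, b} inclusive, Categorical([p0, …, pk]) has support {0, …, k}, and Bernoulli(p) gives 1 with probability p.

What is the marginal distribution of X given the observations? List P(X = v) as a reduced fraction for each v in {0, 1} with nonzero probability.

P(X=0) = 8/13, P(X=1) = 5/13

Enumerate traces; 6 have nonzero weight after conditioning:
  (Y=0, X=1, Z=0) weight 1/30
  (Y=0, X=1, Z=1) weight 1/30
  (Y=0, X=1, Z=2) weight 1/30
  (Y=1, X=0, Z=0) weight 4/75
  (Y=1, X=0, Z=1) weight 4/75
  (Y=1, X=0, Z=2) weight 4/75
Group by X:
  weight(X=0) = 4/25
  weight(X=1) = 1/10
Total weight = 4/25 + 1/10 = 13/50
P(X=0 | obs) = 4/25 / 13/50 = 8/13
P(X=1 | obs) = 1/10 / 13/50 = 5/13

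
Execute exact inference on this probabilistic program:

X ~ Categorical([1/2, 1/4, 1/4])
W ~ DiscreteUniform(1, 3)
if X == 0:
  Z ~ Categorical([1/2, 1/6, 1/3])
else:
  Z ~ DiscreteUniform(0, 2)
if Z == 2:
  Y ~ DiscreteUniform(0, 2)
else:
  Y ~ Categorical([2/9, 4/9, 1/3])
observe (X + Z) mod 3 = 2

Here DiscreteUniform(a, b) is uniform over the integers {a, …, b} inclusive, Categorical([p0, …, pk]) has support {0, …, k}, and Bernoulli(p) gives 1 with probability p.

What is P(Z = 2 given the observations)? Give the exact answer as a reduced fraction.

P(Z = 2 | obs) = 1/2

Enumerate traces; 27 have nonzero weight after conditioning:
  (X=0, W=1, Z=2, Y=0) weight 1/54
  (X=0, W=1, Z=2, Y=1) weight 1/54
  (X=0, W=1, Z=2, Y=2) weight 1/54
  (X=0, W=2, Z=2, Y=0) weight 1/54
  (X=0, W=2, Z=2, Y=1) weight 1/54
  (X=0, W=2, Z=2, Y=2) weight 1/54
  (X=0, W=3, Z=2, Y=0) weight 1/54
  (X=0, W=3, Z=2, Y=1) weight 1/54
  (X=1, W=1, Z=1, Y=0) weight 1/162
  (X=2, W=1, Z=0, Y=0) weight 1/162
  … 17 more
Group by Z:
  weight(Z=0) = 1/12
  weight(Z=1) = 1/12
  weight(Z=2) = 1/6
Total weight = 1/12 + 1/12 + 1/6 = 1/3
P(Z=0 | obs) = 1/12 / 1/3 = 1/4
P(Z=1 | obs) = 1/12 / 1/3 = 1/4
P(Z=2 | obs) = 1/6 / 1/3 = 1/2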